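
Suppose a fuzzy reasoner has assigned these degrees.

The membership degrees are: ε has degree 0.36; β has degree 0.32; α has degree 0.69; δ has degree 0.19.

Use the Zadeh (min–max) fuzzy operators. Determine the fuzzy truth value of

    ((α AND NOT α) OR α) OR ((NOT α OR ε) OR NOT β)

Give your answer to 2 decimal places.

NOT α = 1 − 0.69 = 0.31
α AND NOT α = min(a, b) on (0.69, 0.31) = 0.31
(α AND NOT α) OR α = max(a, b) on (0.31, 0.69) = 0.69
NOT α = 1 − 0.69 = 0.31
NOT α OR ε = max(a, b) on (0.31, 0.36) = 0.36
NOT β = 1 − 0.32 = 0.68
(NOT α OR ε) OR NOT β = max(a, b) on (0.36, 0.68) = 0.68
((α AND NOT α) OR α) OR ((NOT α OR ε) OR NOT β) = max(a, b) on (0.69, 0.68) = 0.69

0.69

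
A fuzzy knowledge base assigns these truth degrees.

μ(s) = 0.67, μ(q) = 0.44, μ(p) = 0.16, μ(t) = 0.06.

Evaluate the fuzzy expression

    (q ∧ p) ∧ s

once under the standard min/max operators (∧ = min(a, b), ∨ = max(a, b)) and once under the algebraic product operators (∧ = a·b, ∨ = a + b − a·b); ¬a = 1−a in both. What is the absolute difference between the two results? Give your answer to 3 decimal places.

0.113

Under standard min/max:
  q ∧ p = min(a, b) on (0.44, 0.16) = 0.16
  (q ∧ p) ∧ s = min(a, b) on (0.16, 0.67) = 0.16
  → value = 0.1600
Under algebraic product:
  q ∧ p = a·b on (0.4400, 0.1600) = 0.0704
  (q ∧ p) ∧ s = a·b on (0.0704, 0.6700) = 0.0472
  → value = 0.0472
|0.1600 − 0.0472| = 0.113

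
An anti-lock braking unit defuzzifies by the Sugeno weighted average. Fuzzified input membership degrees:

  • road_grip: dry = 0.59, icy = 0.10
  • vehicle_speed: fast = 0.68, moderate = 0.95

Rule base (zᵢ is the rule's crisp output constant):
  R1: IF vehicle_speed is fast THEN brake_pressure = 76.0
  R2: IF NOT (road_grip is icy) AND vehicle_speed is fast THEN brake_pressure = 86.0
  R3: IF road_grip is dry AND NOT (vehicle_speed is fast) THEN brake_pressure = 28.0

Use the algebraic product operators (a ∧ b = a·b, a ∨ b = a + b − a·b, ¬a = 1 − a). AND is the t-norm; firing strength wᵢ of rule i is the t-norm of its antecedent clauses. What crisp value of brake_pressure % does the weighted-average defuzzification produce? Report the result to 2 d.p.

R1 (z=76.0): fast=0.68 → w = 0.6800
R2 (z=86.0): ¬icy=1−0.10=0.90, fast=0.68; AND[a·b] → w = 0.6120
R3 (z=28.0): dry=0.59, ¬fast=1−0.68=0.32; AND[a·b] → w = 0.1888
Weighted average = (0.6800·76.0 + 0.6120·86.0 + 0.1888·28.0) / (0.6800 + 0.6120 + 0.1888)
  = 109.5984 / 1.4808 = 74.01

74.01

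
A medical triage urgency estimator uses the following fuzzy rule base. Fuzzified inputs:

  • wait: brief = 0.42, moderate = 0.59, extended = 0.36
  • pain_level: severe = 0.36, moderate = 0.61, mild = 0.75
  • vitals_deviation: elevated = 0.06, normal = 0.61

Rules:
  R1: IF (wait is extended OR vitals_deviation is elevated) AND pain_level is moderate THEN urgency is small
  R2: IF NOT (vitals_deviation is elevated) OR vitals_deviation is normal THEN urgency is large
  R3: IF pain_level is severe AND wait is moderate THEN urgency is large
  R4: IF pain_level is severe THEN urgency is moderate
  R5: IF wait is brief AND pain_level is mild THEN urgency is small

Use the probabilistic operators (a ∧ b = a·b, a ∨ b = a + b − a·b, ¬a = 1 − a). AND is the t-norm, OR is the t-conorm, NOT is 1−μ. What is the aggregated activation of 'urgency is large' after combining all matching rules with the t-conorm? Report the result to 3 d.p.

R1: (extended=0.36 OR elevated=0.06) = 0.3984; AND[a·b] with moderate=0.61 → w = 0.2430
R2: ¬elevated=1−0.06=0.94, normal=0.61; OR[a + b − a·b] → w = 0.9766
R3: severe=0.36, moderate=0.59; AND[a·b] → w = 0.2124
R4: severe=0.36 → w = 0.3600
R5: brief=0.42, mild=0.75; AND[a·b] → w = 0.3150
Rules with consequent 'large': {R2, R3} → strengths 0.9766, 0.2124
Aggregate via t-conorm [a + b − a·b]: 0.9816

0.982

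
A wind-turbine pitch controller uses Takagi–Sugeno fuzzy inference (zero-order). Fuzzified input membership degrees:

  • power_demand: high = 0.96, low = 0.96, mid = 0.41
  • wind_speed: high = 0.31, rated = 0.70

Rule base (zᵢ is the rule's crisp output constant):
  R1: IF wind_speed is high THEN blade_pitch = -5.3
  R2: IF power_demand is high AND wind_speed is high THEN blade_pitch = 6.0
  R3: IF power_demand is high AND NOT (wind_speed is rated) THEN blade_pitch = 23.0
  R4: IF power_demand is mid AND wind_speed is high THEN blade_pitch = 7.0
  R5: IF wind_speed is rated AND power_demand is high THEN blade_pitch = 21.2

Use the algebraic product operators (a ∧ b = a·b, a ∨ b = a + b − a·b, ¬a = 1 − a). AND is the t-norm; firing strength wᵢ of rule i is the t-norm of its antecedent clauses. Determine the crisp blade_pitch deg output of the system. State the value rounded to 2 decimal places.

R1 (z=-5.3): high=0.31 → w = 0.3100
R2 (z=6.0): high=0.96, high=0.31; AND[a·b] → w = 0.2976
R3 (z=23.0): high=0.96, ¬rated=1−0.70=0.30; AND[a·b] → w = 0.2880
R4 (z=7.0): mid=0.41, high=0.31; AND[a·b] → w = 0.1271
R5 (z=21.2): rated=0.70, high=0.96; AND[a·b] → w = 0.6720
Weighted average = (0.3100·-5.3 + 0.2976·6.0 + 0.2880·23.0 + 0.1271·7.0 + 0.6720·21.2) / (0.3100 + 0.2976 + 0.2880 + 0.1271 + 0.6720)
  = 21.9027 / 1.6947 = 12.92

12.92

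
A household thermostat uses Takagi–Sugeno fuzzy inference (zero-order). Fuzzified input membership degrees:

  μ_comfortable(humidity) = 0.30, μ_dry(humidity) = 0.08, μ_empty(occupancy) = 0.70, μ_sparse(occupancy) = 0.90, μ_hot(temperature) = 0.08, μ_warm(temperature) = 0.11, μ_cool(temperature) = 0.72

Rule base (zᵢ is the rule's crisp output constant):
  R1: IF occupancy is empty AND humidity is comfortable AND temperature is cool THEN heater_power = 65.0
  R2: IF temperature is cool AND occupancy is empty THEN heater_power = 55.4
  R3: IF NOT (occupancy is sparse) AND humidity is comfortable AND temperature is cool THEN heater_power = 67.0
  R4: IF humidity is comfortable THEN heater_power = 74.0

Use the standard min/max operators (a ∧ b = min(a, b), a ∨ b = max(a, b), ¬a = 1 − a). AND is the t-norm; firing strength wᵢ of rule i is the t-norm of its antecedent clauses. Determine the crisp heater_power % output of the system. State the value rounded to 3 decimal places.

R1 (z=65.0): empty=0.70, comfortable=0.30, cool=0.72; AND[min(a, b)] → w = 0.30
R2 (z=55.4): cool=0.72, empty=0.70; AND[min(a, b)] → w = 0.70
R3 (z=67.0): ¬sparse=1−0.90=0.10, comfortable=0.30, cool=0.72; AND[min(a, b)] → w = 0.10
R4 (z=74.0): comfortable=0.30 → w = 0.30
Weighted average = (0.30·65.0 + 0.70·55.4 + 0.10·67.0 + 0.30·74.0) / (0.30 + 0.70 + 0.10 + 0.30)
  = 87.1800 / 1.4000 = 62.271

62.271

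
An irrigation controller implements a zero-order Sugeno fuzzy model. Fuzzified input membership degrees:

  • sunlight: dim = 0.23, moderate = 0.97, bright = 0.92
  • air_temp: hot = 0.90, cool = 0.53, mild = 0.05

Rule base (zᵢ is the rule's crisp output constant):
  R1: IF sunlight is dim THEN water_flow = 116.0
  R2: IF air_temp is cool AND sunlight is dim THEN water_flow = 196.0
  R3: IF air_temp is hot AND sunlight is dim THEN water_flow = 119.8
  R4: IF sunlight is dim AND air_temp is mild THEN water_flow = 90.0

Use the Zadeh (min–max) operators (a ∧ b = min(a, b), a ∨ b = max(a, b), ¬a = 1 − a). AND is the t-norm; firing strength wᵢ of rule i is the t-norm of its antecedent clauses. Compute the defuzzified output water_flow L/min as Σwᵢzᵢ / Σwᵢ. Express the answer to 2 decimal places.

140.29

R1 (z=116.0): dim=0.23 → w = 0.23
R2 (z=196.0): cool=0.53, dim=0.23; AND[min(a, b)] → w = 0.23
R3 (z=119.8): hot=0.90, dim=0.23; AND[min(a, b)] → w = 0.23
R4 (z=90.0): dim=0.23, mild=0.05; AND[min(a, b)] → w = 0.05
Weighted average = (0.23·116.0 + 0.23·196.0 + 0.23·119.8 + 0.05·90.0) / (0.23 + 0.23 + 0.23 + 0.05)
  = 103.8140 / 0.7400 = 140.29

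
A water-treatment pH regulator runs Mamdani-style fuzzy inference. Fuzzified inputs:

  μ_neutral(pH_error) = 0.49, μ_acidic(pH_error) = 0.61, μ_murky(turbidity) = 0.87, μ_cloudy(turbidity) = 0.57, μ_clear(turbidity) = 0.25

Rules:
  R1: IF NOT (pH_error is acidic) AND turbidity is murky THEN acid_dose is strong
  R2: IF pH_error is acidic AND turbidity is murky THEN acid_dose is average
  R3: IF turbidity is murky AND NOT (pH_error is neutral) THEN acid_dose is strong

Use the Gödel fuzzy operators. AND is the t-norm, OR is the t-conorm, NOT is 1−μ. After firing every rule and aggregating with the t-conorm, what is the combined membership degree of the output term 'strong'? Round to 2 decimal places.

0.51

R1: ¬acidic=1−0.61=0.39, murky=0.87; AND[min(a, b)] → w = 0.39
R2: acidic=0.61, murky=0.87; AND[min(a, b)] → w = 0.61
R3: murky=0.87, ¬neutral=1−0.49=0.51; AND[min(a, b)] → w = 0.51
Rules with consequent 'strong': {R1, R3} → strengths 0.39, 0.51
Aggregate via t-conorm [max(a, b)]: 0.51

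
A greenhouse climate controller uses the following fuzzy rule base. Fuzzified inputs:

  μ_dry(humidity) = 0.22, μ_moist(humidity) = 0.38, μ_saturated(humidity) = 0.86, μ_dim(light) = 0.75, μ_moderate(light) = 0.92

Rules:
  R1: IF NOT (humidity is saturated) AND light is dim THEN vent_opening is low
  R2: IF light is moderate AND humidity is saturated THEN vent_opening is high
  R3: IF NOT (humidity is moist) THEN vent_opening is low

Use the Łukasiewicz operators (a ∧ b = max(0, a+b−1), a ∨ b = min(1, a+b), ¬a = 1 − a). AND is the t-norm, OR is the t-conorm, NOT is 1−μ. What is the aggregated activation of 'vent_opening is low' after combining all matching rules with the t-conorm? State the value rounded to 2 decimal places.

0.62

R1: ¬saturated=1−0.86=0.14, dim=0.75; AND[max(0, a+b−1)] → w = 0.00
R2: moderate=0.92, saturated=0.86; AND[max(0, a+b−1)] → w = 0.78
R3: ¬moist=1−0.38=0.62 → w = 0.62
Rules with consequent 'low': {R1, R3} → strengths 0.00, 0.62
Aggregate via t-conorm [min(1, a+b)]: 0.62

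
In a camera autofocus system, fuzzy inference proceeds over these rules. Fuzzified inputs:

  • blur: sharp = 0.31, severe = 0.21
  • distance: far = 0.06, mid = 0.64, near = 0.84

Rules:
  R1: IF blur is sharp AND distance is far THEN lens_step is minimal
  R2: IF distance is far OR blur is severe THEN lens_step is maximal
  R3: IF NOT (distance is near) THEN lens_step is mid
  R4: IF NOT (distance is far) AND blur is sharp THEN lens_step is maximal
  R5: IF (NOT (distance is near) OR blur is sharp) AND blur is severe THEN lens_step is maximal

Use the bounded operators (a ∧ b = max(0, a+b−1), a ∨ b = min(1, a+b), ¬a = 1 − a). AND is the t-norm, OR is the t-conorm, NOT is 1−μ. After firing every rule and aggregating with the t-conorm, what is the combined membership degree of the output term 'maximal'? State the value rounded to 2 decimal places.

0.52

R1: sharp=0.31, far=0.06; AND[max(0, a+b−1)] → w = 0.00
R2: far=0.06, severe=0.21; OR[min(1, a+b)] → w = 0.27
R3: ¬near=1−0.84=0.16 → w = 0.16
R4: ¬far=1−0.06=0.94, sharp=0.31; AND[max(0, a+b−1)] → w = 0.25
R5: (¬near=1−0.84=0.16 OR sharp=0.31) = 0.47; AND[max(0, a+b−1)] with severe=0.21 → w = 0.00
Rules with consequent 'maximal': {R2, R4, R5} → strengths 0.27, 0.25, 0.00
Aggregate via t-conorm [min(1, a+b)]: 0.52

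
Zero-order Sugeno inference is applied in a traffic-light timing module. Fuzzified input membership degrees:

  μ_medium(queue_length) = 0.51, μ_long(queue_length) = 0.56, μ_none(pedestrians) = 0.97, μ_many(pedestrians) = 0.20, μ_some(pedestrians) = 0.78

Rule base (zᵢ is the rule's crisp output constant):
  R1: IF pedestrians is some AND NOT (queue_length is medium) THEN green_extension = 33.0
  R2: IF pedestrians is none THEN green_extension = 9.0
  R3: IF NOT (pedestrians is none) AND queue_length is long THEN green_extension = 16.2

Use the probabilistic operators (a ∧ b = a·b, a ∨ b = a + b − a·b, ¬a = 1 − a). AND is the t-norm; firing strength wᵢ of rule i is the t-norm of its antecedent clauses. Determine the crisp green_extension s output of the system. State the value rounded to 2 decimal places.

R1 (z=33.0): some=0.78, ¬medium=1−0.51=0.49; AND[a·b] → w = 0.3822
R2 (z=9.0): none=0.97 → w = 0.9700
R3 (z=16.2): ¬none=1−0.97=0.03, long=0.56; AND[a·b] → w = 0.0168
Weighted average = (0.3822·33.0 + 0.9700·9.0 + 0.0168·16.2) / (0.3822 + 0.9700 + 0.0168)
  = 21.6148 / 1.3690 = 15.79

15.79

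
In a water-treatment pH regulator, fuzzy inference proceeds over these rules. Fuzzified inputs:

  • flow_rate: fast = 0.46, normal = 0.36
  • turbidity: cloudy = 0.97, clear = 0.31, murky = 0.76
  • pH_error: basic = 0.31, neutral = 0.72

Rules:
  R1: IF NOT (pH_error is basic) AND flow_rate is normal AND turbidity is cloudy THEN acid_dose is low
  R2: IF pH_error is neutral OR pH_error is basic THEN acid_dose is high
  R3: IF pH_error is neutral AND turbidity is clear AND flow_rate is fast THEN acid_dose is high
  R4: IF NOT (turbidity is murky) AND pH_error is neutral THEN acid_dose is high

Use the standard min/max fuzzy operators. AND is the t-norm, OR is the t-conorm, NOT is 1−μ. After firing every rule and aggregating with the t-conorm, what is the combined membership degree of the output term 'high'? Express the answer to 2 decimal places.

R1: ¬basic=1−0.31=0.69, normal=0.36, cloudy=0.97; AND[min(a, b)] → w = 0.36
R2: neutral=0.72, basic=0.31; OR[max(a, b)] → w = 0.72
R3: neutral=0.72, clear=0.31, fast=0.46; AND[min(a, b)] → w = 0.31
R4: ¬murky=1−0.76=0.24, neutral=0.72; AND[min(a, b)] → w = 0.24
Rules with consequent 'high': {R2, R3, R4} → strengths 0.72, 0.31, 0.24
Aggregate via t-conorm [max(a, b)]: 0.72

0.72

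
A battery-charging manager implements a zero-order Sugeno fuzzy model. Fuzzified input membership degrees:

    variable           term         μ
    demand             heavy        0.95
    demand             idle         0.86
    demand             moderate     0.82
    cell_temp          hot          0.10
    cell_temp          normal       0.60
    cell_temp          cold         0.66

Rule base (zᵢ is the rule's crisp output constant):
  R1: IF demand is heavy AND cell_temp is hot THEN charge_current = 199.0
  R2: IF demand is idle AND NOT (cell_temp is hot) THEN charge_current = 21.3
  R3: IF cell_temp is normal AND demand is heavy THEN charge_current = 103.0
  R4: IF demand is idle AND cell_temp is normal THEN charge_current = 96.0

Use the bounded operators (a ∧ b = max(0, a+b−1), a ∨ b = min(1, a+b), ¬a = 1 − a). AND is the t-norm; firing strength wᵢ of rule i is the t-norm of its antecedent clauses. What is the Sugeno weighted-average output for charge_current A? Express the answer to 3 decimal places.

69.752

R1 (z=199.0): heavy=0.95, hot=0.10; AND[max(0, a+b−1)] → w = 0.05
R2 (z=21.3): idle=0.86, ¬hot=1−0.10=0.90; AND[max(0, a+b−1)] → w = 0.76
R3 (z=103.0): normal=0.60, heavy=0.95; AND[max(0, a+b−1)] → w = 0.55
R4 (z=96.0): idle=0.86, normal=0.60; AND[max(0, a+b−1)] → w = 0.46
Weighted average = (0.05·199.0 + 0.76·21.3 + 0.55·103.0 + 0.46·96.0) / (0.05 + 0.76 + 0.55 + 0.46)
  = 126.9480 / 1.8200 = 69.752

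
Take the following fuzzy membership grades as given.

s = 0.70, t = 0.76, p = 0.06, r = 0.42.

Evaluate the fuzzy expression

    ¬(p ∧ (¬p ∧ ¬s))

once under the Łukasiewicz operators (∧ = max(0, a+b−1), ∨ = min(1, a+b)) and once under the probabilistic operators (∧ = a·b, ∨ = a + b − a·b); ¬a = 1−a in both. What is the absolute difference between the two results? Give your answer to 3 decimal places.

0.017

Under Łukasiewicz:
  ¬p = 1 − 0.06 = 0.94
  ¬s = 1 − 0.70 = 0.30
  ¬p ∧ ¬s = max(0, a+b−1) on (0.94, 0.30) = 0.24
  p ∧ (¬p ∧ ¬s) = max(0, a+b−1) on (0.06, 0.24) = 0.00
  ¬(p ∧ (¬p ∧ ¬s)) = 1 − 0.00 = 1.00
  → value = 1.0000
Under probabilistic:
  ¬p = 1 − 0.0600 = 0.9400
  ¬s = 1 − 0.7000 = 0.3000
  ¬p ∧ ¬s = a·b on (0.9400, 0.3000) = 0.2820
  p ∧ (¬p ∧ ¬s) = a·b on (0.0600, 0.2820) = 0.0169
  ¬(p ∧ (¬p ∧ ¬s)) = 1 − 0.0169 = 0.9831
  → value = 0.9831
|1.0000 − 0.9831| = 0.017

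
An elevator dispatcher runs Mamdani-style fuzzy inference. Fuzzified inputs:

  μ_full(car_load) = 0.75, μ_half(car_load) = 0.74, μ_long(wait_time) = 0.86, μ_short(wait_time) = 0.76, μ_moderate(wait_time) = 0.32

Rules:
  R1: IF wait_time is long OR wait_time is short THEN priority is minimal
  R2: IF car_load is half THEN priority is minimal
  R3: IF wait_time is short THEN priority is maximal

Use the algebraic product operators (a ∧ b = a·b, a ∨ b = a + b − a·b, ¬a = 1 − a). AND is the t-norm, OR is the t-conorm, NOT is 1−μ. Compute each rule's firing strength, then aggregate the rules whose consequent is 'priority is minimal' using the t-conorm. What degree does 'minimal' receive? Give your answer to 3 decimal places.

0.991

R1: long=0.86, short=0.76; OR[a + b − a·b] → w = 0.9664
R2: half=0.74 → w = 0.7400
R3: short=0.76 → w = 0.7600
Rules with consequent 'minimal': {R1, R2} → strengths 0.9664, 0.7400
Aggregate via t-conorm [a + b − a·b]: 0.9913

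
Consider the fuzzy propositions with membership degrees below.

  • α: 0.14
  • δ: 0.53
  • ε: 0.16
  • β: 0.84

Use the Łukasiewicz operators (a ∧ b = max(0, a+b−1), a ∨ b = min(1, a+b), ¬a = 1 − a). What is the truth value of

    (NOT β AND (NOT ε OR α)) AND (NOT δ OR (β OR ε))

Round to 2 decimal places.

0.14

NOT β = 1 − 0.84 = 0.16
NOT ε = 1 − 0.16 = 0.84
NOT ε OR α = min(1, a+b) on (0.84, 0.14) = 0.98
NOT β AND (NOT ε OR α) = max(0, a+b−1) on (0.16, 0.98) = 0.14
NOT δ = 1 − 0.53 = 0.47
β OR ε = min(1, a+b) on (0.84, 0.16) = 1.00
NOT δ OR (β OR ε) = min(1, a+b) on (0.47, 1.00) = 1.00
(NOT β AND (NOT ε OR α)) AND (NOT δ OR (β OR ε)) = max(0, a+b−1) on (0.14, 1.00) = 0.14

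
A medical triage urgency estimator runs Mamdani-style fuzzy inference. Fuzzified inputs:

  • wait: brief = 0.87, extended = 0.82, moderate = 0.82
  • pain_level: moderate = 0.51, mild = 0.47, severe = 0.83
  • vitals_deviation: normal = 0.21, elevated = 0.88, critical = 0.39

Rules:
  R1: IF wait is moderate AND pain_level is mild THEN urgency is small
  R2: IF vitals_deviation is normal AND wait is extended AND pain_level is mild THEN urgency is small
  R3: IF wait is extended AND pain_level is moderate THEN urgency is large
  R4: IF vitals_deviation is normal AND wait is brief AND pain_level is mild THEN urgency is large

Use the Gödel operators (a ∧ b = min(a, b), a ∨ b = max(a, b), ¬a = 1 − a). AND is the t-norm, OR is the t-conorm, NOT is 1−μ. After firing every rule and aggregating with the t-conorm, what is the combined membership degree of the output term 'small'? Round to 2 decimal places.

R1: moderate=0.82, mild=0.47; AND[min(a, b)] → w = 0.47
R2: normal=0.21, extended=0.82, mild=0.47; AND[min(a, b)] → w = 0.21
R3: extended=0.82, moderate=0.51; AND[min(a, b)] → w = 0.51
R4: normal=0.21, brief=0.87, mild=0.47; AND[min(a, b)] → w = 0.21
Rules with consequent 'small': {R1, R2} → strengths 0.47, 0.21
Aggregate via t-conorm [max(a, b)]: 0.47

0.47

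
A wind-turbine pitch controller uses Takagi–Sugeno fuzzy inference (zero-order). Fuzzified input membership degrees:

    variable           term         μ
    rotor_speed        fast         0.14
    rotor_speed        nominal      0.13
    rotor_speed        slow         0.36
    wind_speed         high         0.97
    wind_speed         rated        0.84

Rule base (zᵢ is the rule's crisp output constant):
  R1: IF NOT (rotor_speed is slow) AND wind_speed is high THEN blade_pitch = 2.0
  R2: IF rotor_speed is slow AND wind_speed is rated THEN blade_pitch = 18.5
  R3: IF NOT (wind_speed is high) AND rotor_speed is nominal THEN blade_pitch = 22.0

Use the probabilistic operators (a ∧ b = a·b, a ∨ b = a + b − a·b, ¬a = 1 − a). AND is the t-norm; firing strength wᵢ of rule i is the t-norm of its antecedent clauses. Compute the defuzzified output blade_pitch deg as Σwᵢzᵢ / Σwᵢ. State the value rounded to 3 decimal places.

7.466

R1 (z=2.0): ¬slow=1−0.36=0.64, high=0.97; AND[a·b] → w = 0.6208
R2 (z=18.5): slow=0.36, rated=0.84; AND[a·b] → w = 0.3024
R3 (z=22.0): ¬high=1−0.97=0.03, nominal=0.13; AND[a·b] → w = 0.0039
Weighted average = (0.6208·2.0 + 0.3024·18.5 + 0.0039·22.0) / (0.6208 + 0.3024 + 0.0039)
  = 6.9218 / 0.9271 = 7.466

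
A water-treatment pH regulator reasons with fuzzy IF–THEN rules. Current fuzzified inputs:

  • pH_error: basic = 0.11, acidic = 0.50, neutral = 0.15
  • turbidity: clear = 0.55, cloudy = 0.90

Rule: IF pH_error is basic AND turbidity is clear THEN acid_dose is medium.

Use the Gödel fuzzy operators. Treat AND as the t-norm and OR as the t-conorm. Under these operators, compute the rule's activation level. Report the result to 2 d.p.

0.11

firing strength: basic=0.11, clear=0.55; AND[min(a, b)] → w = 0.11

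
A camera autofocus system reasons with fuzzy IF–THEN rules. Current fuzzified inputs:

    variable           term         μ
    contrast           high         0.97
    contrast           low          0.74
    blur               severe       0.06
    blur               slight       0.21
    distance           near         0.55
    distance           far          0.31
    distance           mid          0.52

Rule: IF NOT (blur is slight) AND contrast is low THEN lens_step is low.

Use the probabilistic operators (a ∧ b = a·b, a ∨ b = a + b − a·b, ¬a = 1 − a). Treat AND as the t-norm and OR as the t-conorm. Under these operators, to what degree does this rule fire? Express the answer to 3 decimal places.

0.585

firing strength: ¬slight=1−0.21=0.79, low=0.74; AND[a·b] → w = 0.5846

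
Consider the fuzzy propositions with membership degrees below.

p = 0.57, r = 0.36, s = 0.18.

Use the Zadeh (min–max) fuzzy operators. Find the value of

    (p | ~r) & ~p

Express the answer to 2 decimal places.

~r = 1 − 0.36 = 0.64
p | ~r = max(a, b) on (0.57, 0.64) = 0.64
~p = 1 − 0.57 = 0.43
(p | ~r) & ~p = min(a, b) on (0.64, 0.43) = 0.43

0.43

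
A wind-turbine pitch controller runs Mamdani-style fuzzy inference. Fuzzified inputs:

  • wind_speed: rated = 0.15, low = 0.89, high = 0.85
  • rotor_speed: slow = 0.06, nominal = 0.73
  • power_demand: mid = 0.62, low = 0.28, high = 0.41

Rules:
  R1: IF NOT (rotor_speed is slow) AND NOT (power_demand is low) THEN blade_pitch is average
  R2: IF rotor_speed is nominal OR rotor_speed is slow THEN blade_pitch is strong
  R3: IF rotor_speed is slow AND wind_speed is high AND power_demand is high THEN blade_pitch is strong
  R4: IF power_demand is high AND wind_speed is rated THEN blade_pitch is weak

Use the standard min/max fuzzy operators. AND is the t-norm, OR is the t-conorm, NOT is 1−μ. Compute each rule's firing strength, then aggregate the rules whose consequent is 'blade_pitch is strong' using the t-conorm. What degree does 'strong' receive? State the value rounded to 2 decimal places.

R1: ¬slow=1−0.06=0.94, ¬low=1−0.28=0.72; AND[min(a, b)] → w = 0.72
R2: nominal=0.73, slow=0.06; OR[max(a, b)] → w = 0.73
R3: slow=0.06, high=0.85, high=0.41; AND[min(a, b)] → w = 0.06
R4: high=0.41, rated=0.15; AND[min(a, b)] → w = 0.15
Rules with consequent 'strong': {R2, R3} → strengths 0.73, 0.06
Aggregate via t-conorm [max(a, b)]: 0.73

0.73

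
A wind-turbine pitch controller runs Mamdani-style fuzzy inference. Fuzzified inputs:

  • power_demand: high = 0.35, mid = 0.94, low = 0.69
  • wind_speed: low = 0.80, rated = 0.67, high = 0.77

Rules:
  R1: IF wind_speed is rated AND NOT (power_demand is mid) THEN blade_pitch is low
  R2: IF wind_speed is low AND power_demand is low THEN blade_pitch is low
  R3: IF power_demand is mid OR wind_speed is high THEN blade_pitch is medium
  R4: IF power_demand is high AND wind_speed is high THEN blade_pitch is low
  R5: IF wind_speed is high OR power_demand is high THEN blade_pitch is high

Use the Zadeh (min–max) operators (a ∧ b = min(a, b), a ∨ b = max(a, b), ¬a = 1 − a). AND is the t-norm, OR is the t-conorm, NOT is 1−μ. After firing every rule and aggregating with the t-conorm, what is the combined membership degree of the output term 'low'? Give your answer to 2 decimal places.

0.69

R1: rated=0.67, ¬mid=1−0.94=0.06; AND[min(a, b)] → w = 0.06
R2: low=0.80, low=0.69; AND[min(a, b)] → w = 0.69
R3: mid=0.94, high=0.77; OR[max(a, b)] → w = 0.94
R4: high=0.35, high=0.77; AND[min(a, b)] → w = 0.35
R5: high=0.77, high=0.35; OR[max(a, b)] → w = 0.77
Rules with consequent 'low': {R1, R2, R4} → strengths 0.06, 0.69, 0.35
Aggregate via t-conorm [max(a, b)]: 0.69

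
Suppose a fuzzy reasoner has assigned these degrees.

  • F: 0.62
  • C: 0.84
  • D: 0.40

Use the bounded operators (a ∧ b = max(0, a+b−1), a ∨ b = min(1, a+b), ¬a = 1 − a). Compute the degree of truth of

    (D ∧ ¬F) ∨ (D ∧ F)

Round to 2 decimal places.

0.02

¬F = 1 − 0.62 = 0.38
D ∧ ¬F = max(0, a+b−1) on (0.40, 0.38) = 0.00
D ∧ F = max(0, a+b−1) on (0.40, 0.62) = 0.02
(D ∧ ¬F) ∨ (D ∧ F) = min(1, a+b) on (0.00, 0.02) = 0.02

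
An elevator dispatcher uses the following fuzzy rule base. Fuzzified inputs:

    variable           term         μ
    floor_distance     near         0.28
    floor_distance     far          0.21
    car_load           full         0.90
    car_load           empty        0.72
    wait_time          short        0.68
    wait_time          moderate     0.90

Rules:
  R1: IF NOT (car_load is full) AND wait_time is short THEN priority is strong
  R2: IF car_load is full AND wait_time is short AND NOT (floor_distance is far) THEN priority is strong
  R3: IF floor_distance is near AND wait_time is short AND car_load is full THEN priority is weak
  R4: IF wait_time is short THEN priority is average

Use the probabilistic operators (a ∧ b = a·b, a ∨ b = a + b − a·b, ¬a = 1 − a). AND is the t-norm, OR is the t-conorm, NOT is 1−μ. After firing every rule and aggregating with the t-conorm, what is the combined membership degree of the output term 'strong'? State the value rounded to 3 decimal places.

0.519

R1: ¬full=1−0.90=0.10, short=0.68; AND[a·b] → w = 0.0680
R2: full=0.90, short=0.68, ¬far=1−0.21=0.79; AND[a·b] → w = 0.4835
R3: near=0.28, short=0.68, full=0.90; AND[a·b] → w = 0.1714
R4: short=0.68 → w = 0.6800
Rules with consequent 'strong': {R1, R2} → strengths 0.0680, 0.4835
Aggregate via t-conorm [a + b − a·b]: 0.5186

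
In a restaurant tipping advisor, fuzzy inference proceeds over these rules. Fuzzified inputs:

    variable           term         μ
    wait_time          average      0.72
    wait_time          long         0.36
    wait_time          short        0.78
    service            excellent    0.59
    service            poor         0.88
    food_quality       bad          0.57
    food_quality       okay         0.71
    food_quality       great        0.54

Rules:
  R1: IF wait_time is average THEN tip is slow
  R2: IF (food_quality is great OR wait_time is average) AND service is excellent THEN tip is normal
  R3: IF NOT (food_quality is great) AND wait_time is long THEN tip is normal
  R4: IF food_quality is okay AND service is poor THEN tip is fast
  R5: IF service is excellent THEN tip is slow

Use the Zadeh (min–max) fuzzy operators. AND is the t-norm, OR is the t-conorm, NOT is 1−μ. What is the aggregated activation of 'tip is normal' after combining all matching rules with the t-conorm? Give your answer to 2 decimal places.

R1: average=0.72 → w = 0.72
R2: (great=0.54 OR average=0.72) = 0.72; AND[min(a, b)] with excellent=0.59 → w = 0.59
R3: ¬great=1−0.54=0.46, long=0.36; AND[min(a, b)] → w = 0.36
R4: okay=0.71, poor=0.88; AND[min(a, b)] → w = 0.71
R5: excellent=0.59 → w = 0.59
Rules with consequent 'normal': {R2, R3} → strengths 0.59, 0.36
Aggregate via t-conorm [max(a, b)]: 0.59

0.59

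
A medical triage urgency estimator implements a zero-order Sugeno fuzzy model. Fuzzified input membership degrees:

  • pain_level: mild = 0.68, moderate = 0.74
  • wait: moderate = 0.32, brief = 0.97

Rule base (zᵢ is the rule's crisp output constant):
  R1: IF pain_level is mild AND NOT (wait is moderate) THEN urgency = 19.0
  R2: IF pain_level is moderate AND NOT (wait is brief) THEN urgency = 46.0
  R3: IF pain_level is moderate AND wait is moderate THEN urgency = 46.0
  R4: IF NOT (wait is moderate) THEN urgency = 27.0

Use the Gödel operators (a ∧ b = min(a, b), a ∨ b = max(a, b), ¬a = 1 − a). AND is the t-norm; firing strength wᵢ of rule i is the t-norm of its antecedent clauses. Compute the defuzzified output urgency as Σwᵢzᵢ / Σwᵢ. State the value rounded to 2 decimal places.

R1 (z=19.0): mild=0.68, ¬moderate=1−0.32=0.68; AND[min(a, b)] → w = 0.68
R2 (z=46.0): moderate=0.74, ¬brief=1−0.97=0.03; AND[min(a, b)] → w = 0.03
R3 (z=46.0): moderate=0.74, moderate=0.32; AND[min(a, b)] → w = 0.32
R4 (z=27.0): ¬moderate=1−0.32=0.68 → w = 0.68
Weighted average = (0.68·19.0 + 0.03·46.0 + 0.32·46.0 + 0.68·27.0) / (0.68 + 0.03 + 0.32 + 0.68)
  = 47.3800 / 1.7100 = 27.71

27.71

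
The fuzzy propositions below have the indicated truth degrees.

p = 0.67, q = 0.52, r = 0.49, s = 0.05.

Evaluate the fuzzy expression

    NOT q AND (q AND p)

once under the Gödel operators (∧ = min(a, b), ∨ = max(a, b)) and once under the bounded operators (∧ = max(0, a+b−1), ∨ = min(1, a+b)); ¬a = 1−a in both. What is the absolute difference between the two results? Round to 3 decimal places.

Under Gödel:
  NOT q = 1 − 0.52 = 0.48
  q AND p = min(a, b) on (0.52, 0.67) = 0.52
  NOT q AND (q AND p) = min(a, b) on (0.48, 0.52) = 0.48
  → value = 0.4800
Under bounded:
  NOT q = 1 − 0.52 = 0.48
  q AND p = max(0, a+b−1) on (0.52, 0.67) = 0.19
  NOT q AND (q AND p) = max(0, a+b−1) on (0.48, 0.19) = 0.00
  → value = 0.0000
|0.4800 − 0.0000| = 0.480

0.480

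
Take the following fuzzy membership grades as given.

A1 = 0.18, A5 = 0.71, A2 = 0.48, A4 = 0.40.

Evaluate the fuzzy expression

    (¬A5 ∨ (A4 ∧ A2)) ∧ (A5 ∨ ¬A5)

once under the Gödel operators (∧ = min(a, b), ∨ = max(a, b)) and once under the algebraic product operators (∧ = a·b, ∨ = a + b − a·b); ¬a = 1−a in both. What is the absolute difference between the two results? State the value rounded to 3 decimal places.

0.061

Under Gödel:
  ¬A5 = 1 − 0.71 = 0.29
  A4 ∧ A2 = min(a, b) on (0.40, 0.48) = 0.40
  ¬A5 ∨ (A4 ∧ A2) = max(a, b) on (0.29, 0.40) = 0.40
  ¬A5 = 1 − 0.71 = 0.29
  A5 ∨ ¬A5 = max(a, b) on (0.71, 0.29) = 0.71
  (¬A5 ∨ (A4 ∧ A2)) ∧ (A5 ∨ ¬A5) = min(a, b) on (0.40, 0.71) = 0.40
  → value = 0.4000
Under algebraic product:
  ¬A5 = 1 − 0.7100 = 0.2900
  A4 ∧ A2 = a·b on (0.4000, 0.4800) = 0.1920
  ¬A5 ∨ (A4 ∧ A2) = a + b − a·b on (0.2900, 0.1920) = 0.4263
  ¬A5 = 1 − 0.7100 = 0.2900
  A5 ∨ ¬A5 = a + b − a·b on (0.7100, 0.2900) = 0.7941
  (¬A5 ∨ (A4 ∧ A2)) ∧ (A5 ∨ ¬A5) = a·b on (0.4263, 0.7941) = 0.3385
  → value = 0.3385
|0.4000 − 0.3385| = 0.061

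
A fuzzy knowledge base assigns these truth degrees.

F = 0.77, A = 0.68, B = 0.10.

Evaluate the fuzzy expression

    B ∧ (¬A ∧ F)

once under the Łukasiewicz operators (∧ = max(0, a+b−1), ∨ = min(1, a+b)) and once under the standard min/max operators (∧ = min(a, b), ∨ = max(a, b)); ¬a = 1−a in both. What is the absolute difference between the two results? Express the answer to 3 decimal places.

Under Łukasiewicz:
  ¬A = 1 − 0.68 = 0.32
  ¬A ∧ F = max(0, a+b−1) on (0.32, 0.77) = 0.09
  B ∧ (¬A ∧ F) = max(0, a+b−1) on (0.10, 0.09) = 0.00
  → value = 0.0000
Under standard min/max:
  ¬A = 1 − 0.68 = 0.32
  ¬A ∧ F = min(a, b) on (0.32, 0.77) = 0.32
  B ∧ (¬A ∧ F) = min(a, b) on (0.10, 0.32) = 0.10
  → value = 0.1000
|0.0000 − 0.1000| = 0.100

0.100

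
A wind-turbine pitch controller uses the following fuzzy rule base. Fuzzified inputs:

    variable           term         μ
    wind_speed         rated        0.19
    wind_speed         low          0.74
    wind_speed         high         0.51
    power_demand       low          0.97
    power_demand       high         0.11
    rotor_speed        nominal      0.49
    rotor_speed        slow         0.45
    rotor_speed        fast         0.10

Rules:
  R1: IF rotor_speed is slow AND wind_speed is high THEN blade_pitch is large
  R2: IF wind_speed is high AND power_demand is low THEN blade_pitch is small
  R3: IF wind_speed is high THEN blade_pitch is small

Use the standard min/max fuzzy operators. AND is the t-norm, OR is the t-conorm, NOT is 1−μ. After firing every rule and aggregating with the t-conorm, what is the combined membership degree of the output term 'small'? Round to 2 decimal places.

R1: slow=0.45, high=0.51; AND[min(a, b)] → w = 0.45
R2: high=0.51, low=0.97; AND[min(a, b)] → w = 0.51
R3: high=0.51 → w = 0.51
Rules with consequent 'small': {R2, R3} → strengths 0.51, 0.51
Aggregate via t-conorm [max(a, b)]: 0.51

0.51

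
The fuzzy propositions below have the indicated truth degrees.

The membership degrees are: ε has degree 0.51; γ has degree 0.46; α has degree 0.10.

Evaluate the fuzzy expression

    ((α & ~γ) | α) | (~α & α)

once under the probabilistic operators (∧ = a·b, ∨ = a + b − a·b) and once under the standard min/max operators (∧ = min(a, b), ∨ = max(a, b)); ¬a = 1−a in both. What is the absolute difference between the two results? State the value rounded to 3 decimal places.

Under probabilistic:
  ~γ = 1 − 0.4600 = 0.5400
  α & ~γ = a·b on (0.1000, 0.5400) = 0.0540
  (α & ~γ) | α = a + b − a·b on (0.0540, 0.1000) = 0.1486
  ~α = 1 − 0.1000 = 0.9000
  ~α & α = a·b on (0.9000, 0.1000) = 0.0900
  ((α & ~γ) | α) | (~α & α) = a + b − a·b on (0.1486, 0.0900) = 0.2252
  → value = 0.2252
Under standard min/max:
  ~γ = 1 − 0.46 = 0.54
  α & ~γ = min(a, b) on (0.10, 0.54) = 0.10
  (α & ~γ) | α = max(a, b) on (0.10, 0.10) = 0.10
  ~α = 1 − 0.10 = 0.90
  ~α & α = min(a, b) on (0.90, 0.10) = 0.10
  ((α & ~γ) | α) | (~α & α) = max(a, b) on (0.10, 0.10) = 0.10
  → value = 0.1000
|0.2252 − 0.1000| = 0.125

0.125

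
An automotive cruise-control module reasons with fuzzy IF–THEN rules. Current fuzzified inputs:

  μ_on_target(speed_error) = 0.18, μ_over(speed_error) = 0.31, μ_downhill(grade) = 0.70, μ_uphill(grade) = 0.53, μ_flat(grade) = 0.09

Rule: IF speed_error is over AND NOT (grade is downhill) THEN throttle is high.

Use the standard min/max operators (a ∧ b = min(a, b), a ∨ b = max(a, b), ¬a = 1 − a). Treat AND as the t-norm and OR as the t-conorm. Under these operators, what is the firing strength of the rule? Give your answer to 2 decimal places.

0.30

firing strength: over=0.31, ¬downhill=1−0.70=0.30; AND[min(a, b)] → w = 0.30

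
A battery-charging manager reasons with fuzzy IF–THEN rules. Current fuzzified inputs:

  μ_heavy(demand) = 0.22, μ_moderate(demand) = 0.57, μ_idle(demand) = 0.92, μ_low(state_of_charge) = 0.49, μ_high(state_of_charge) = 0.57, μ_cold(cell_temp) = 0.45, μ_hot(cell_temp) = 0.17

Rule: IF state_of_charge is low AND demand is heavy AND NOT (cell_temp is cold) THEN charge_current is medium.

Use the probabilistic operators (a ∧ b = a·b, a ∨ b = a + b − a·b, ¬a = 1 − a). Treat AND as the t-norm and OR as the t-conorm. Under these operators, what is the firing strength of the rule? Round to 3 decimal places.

0.059

firing strength: low=0.49, heavy=0.22, ¬cold=1−0.45=0.55; AND[a·b] → w = 0.0593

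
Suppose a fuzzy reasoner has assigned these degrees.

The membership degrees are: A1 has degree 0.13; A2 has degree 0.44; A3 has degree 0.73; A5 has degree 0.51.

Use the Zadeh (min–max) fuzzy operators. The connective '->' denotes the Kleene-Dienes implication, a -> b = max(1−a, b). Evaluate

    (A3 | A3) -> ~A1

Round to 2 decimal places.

0.87

A3 | A3 = max(a, b) on (0.73, 0.73) = 0.73
~A1 = 1 − 0.13 = 0.87
(A3 | A3) -> ~A1  [Kleene-Dienes: max(1−a, b)] with a=0.73, b=0.87 → 0.87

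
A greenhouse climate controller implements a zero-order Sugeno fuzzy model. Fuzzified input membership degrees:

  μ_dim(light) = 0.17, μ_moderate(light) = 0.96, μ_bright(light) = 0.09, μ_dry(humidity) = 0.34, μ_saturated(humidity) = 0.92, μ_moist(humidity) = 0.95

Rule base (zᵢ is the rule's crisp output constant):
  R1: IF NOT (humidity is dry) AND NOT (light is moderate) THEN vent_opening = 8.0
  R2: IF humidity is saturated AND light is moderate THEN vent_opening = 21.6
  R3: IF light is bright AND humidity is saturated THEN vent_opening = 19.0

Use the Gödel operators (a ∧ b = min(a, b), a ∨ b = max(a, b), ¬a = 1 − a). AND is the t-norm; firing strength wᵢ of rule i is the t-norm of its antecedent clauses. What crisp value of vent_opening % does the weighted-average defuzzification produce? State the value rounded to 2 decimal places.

20.86

R1 (z=8.0): ¬dry=1−0.34=0.66, ¬moderate=1−0.96=0.04; AND[min(a, b)] → w = 0.04
R2 (z=21.6): saturated=0.92, moderate=0.96; AND[min(a, b)] → w = 0.92
R3 (z=19.0): bright=0.09, saturated=0.92; AND[min(a, b)] → w = 0.09
Weighted average = (0.04·8.0 + 0.92·21.6 + 0.09·19.0) / (0.04 + 0.92 + 0.09)
  = 21.9020 / 1.0500 = 20.86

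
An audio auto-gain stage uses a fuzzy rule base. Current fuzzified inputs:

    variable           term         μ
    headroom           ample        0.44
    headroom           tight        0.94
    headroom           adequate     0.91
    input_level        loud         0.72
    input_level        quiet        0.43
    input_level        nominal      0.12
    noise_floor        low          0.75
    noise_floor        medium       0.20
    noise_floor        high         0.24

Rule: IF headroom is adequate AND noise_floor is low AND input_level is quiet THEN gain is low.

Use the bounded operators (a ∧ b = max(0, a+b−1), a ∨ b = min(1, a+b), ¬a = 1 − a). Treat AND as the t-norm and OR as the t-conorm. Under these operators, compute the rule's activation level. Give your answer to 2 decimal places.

0.09

firing strength: adequate=0.91, low=0.75, quiet=0.43; AND[max(0, a+b−1)] → w = 0.09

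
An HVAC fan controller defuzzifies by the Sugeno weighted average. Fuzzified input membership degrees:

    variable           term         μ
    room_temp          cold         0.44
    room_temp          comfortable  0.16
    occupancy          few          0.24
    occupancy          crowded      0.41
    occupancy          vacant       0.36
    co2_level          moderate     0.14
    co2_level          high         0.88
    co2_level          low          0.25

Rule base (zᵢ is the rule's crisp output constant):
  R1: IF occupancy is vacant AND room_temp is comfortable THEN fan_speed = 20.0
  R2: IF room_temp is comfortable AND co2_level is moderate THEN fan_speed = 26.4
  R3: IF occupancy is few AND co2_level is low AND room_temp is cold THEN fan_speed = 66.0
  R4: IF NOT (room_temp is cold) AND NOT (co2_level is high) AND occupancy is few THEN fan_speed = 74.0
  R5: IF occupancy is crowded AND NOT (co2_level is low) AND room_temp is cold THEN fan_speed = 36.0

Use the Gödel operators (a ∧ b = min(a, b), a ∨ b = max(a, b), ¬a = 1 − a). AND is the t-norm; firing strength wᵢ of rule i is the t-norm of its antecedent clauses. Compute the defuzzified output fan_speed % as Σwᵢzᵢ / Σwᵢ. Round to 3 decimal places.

43.342

R1 (z=20.0): vacant=0.36, comfortable=0.16; AND[min(a, b)] → w = 0.16
R2 (z=26.4): comfortable=0.16, moderate=0.14; AND[min(a, b)] → w = 0.14
R3 (z=66.0): few=0.24, low=0.25, cold=0.44; AND[min(a, b)] → w = 0.24
R4 (z=74.0): ¬cold=1−0.44=0.56, ¬high=1−0.88=0.12, few=0.24; AND[min(a, b)] → w = 0.12
R5 (z=36.0): crowded=0.41, ¬low=1−0.25=0.75, cold=0.44; AND[min(a, b)] → w = 0.41
Weighted average = (0.16·20.0 + 0.14·26.4 + 0.24·66.0 + 0.12·74.0 + 0.41·36.0) / (0.16 + 0.14 + 0.24 + 0.12 + 0.41)
  = 46.3760 / 1.0700 = 43.342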